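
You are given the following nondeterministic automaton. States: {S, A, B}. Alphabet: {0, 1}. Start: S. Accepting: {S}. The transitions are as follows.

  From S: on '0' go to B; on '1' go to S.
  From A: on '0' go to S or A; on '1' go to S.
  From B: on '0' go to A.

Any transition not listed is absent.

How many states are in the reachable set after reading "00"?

1

Start in {S}.
Read '0': S→{B}; now {B}.
Read '0': B→{A}; now {A}.
That set has 1 state.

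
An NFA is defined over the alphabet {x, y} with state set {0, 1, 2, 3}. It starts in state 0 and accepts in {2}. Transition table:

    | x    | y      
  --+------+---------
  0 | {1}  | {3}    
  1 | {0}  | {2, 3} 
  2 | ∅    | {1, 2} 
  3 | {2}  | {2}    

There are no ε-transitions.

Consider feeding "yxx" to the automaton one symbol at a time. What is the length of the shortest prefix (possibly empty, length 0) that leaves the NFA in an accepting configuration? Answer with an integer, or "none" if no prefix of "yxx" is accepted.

2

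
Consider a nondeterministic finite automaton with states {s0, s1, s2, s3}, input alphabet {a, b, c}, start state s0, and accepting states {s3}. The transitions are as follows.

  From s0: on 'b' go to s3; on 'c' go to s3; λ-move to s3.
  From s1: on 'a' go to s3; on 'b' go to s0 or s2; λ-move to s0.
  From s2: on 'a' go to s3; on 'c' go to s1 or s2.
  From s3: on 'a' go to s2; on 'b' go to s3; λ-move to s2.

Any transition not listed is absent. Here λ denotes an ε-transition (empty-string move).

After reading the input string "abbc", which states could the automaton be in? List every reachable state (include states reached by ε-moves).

{s0, s1, s2, s3}

Start: ε-closure({s0}) = {s0, s2, s3}.
Read 'a': s0→∅, s2→{s3}, s3→{s2}; now {s2, s3}.
Read 'b': s2→∅, s3→{s3}; union {s3}; ε-closure = {s2, s3}.
Read 'b': s2→∅, s3→{s3}; union {s3}; ε-closure = {s2, s3}.
Read 'c': s2→{s1, s2}, s3→∅; union {s1, s2}; ε-closure = {s0, s1, s2, s3}.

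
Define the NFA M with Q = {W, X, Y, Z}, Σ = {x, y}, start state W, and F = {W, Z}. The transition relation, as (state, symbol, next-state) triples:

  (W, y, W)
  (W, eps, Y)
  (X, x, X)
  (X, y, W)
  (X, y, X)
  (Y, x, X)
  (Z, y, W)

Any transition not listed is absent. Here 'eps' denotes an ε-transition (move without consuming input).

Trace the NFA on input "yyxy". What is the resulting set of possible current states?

{W, X, Y}

Start: ε-closure({W}) = {W, Y}.
Read 'y': {W, Y} → {W, Y}.
Read 'y': {W, Y} → {W, Y}.
Read 'x': {W, Y} → {X}.
Read 'y': {X} → {W, X, Y}.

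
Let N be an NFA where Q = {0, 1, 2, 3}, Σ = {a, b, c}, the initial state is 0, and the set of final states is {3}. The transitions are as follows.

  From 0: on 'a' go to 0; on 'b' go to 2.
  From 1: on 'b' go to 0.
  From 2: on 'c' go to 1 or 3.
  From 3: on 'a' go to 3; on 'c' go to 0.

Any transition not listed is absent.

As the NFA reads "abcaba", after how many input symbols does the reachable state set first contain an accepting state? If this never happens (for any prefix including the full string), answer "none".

Start in {0}.
Read 'a': {0} → {0}.
Read 'b': {0} → {2}.
Read 'c': {2} → {1, 3}.
None of the earlier sets intersect F, but {1, 3} does.

3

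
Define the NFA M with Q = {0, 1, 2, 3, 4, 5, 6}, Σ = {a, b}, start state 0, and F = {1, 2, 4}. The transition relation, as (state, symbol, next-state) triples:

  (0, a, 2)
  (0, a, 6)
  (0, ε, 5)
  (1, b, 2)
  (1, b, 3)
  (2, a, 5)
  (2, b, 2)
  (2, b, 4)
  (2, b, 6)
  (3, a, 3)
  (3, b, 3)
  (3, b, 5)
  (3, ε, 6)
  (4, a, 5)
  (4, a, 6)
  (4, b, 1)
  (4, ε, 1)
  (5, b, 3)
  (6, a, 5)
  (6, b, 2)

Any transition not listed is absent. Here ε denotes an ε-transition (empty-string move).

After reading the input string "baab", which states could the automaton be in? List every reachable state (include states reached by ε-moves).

Start: ε-closure({0}) = {0, 5}.
Read 'b': 0→∅, 5→{3}; union {3}; ε-closure = {3, 6}.
Read 'a': 3→{3}, 6→{5}; union {3, 5}; ε-closure = {3, 5, 6}.
Read 'a': 3→{3}, 5→∅, 6→{5}; union {3, 5}; ε-closure = {3, 5, 6}.
Read 'b': 3→{3, 5}, 5→{3}, 6→{2}; union {2, 3, 5}; ε-closure = {2, 3, 5, 6}.

{2, 3, 5, 6}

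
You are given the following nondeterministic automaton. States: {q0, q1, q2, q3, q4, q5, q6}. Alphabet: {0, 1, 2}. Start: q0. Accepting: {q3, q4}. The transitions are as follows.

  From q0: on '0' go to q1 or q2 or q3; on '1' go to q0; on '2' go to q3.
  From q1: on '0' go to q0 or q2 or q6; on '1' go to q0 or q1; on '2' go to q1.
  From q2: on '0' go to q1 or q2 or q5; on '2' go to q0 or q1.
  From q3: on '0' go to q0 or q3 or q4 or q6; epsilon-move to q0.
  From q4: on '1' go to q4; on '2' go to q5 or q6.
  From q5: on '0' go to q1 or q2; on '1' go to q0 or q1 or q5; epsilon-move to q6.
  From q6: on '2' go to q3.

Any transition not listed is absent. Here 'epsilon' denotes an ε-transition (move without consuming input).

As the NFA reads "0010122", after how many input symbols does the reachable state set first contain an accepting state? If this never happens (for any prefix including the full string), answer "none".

1

Start in {q0}.
Read '0': {q0} → {q0, q1, q2, q3}.
None of the earlier sets intersect F, but {q0, q1, q2, q3} does.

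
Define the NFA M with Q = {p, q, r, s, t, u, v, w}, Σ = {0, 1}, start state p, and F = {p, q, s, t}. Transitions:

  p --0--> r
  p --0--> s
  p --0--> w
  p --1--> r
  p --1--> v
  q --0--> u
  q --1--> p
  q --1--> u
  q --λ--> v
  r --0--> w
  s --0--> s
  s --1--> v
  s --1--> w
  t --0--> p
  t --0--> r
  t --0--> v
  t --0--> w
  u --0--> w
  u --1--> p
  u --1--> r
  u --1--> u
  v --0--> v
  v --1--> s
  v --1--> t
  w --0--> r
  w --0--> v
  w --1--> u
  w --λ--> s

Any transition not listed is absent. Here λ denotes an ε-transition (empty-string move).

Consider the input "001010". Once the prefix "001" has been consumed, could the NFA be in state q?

Start in {p}.
Read '0': {p} → {r, s, w}.
Read '0': {r, s, w} → {r, s, v, w}.
Read '1': {r, s, v, w} → {s, t, u, v, w}.
State q is not in {s, t, u, v, w}.

No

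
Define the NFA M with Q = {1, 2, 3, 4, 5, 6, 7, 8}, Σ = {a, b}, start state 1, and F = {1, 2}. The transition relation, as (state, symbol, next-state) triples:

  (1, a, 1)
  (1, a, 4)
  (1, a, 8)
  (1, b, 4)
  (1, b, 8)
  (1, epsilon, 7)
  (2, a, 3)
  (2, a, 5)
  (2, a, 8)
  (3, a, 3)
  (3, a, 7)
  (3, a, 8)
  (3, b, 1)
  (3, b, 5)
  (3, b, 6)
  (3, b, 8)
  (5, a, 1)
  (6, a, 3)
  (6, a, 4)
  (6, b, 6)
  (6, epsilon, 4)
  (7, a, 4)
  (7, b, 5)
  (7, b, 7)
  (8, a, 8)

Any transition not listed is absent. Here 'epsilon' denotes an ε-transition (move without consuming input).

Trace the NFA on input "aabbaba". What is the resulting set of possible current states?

{1, 4, 7, 8}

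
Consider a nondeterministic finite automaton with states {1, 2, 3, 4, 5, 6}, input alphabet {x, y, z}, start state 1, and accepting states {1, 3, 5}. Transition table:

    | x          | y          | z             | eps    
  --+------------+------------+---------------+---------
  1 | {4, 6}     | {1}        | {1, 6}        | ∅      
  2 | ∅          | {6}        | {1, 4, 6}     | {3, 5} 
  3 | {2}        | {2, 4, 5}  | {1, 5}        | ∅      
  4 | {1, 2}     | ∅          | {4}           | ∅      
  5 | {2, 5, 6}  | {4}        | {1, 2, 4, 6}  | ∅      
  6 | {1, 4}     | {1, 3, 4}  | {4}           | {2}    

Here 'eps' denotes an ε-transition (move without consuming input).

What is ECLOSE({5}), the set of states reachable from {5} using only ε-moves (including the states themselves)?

Begin with {5}.
No ε-moves leave this set, so the closure equals the set itself.

{5}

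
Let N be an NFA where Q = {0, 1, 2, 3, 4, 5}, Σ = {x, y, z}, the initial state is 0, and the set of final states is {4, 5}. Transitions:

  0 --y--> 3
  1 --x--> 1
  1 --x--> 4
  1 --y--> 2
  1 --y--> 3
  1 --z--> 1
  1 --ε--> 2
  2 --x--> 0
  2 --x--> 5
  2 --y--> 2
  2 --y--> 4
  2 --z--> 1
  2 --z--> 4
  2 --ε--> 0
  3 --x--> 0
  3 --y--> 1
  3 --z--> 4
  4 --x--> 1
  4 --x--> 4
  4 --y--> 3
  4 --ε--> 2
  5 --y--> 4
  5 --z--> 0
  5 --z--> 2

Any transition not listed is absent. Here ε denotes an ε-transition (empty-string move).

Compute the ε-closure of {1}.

{0, 1, 2}

Begin with {1}.
ε-move 1 → 2; add 2.
ε-move 2 → 0; add 0.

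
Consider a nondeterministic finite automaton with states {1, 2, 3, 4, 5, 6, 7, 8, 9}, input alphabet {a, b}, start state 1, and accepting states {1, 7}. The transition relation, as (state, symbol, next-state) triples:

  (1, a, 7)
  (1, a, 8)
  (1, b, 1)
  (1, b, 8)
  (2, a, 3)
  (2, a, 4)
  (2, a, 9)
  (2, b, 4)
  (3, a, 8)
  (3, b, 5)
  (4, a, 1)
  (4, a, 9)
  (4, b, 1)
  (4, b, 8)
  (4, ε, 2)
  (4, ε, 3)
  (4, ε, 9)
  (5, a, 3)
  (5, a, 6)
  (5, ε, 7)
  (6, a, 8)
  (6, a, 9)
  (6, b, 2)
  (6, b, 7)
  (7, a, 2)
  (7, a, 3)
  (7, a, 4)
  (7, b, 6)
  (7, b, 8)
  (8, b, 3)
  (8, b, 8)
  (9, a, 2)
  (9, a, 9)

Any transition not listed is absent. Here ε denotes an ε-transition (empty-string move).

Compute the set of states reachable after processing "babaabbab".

Start in {1}.
Read 'b': 1→{1, 8}; now {1, 8}.
Read 'a': 1→{7, 8}, 8→∅; now {7, 8}.
Read 'b': 7→{6, 8}, 8→{3, 8}; now {3, 6, 8}.
Read 'a': 3→{8}, 6→{8, 9}, 8→∅; now {8, 9}.
Read 'a': 8→∅, 9→{2, 9}; now {2, 9}.
Read 'b': 2→{4}, 9→∅; union {4}; ε-closure = {2, 3, 4, 9}.
Read 'b': 2→{4}, 3→{5}, 4→{1, 8}, 9→∅; union {1, 4, 5, 8}; ε-closure = {1, 2, 3, 4, 5, 7, 8, 9}.
Read 'a': 1→{7, 8}, 2→{3, 4, 9}, 3→{8}, 4→{1, 9}, 5→{3, 6}, 7→{2, 3, 4}, 8→∅, 9→{2, 9}; now {1, 2, 3, 4, 6, 7, 8, 9}.
Read 'b': 1→{1, 8}, 2→{4}, 3→{5}, 4→{1, 8}, 6→{2, 7}, 7→{6, 8}, 8→{3, 8}, 9→∅; union {1, 2, 3, 4, 5, 6, 7, 8}; ε-closure = {1, 2, 3, 4, 5, 6, 7, 8, 9}.

{1, 2, 3, 4, 5, 6, 7, 8, 9}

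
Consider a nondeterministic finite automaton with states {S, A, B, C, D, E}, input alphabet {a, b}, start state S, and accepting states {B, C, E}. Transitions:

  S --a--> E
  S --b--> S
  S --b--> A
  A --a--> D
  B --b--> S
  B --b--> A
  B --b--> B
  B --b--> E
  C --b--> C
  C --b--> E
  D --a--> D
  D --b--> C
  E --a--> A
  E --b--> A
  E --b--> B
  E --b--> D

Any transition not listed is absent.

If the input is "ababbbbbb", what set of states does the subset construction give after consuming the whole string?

Start in {S}.
Read 'a': {S} → {E}.
Read 'b': {E} → {A, B, D}.
Read 'a': {A, B, D} → {D}.
Read 'b': {D} → {C}.
Read 'b': {C} → {C, E}.
Read 'b': {C, E} → {A, B, C, D, E}.
Read 'b': {A, B, C, D, E} → {S, A, B, C, D, E}.
Read 'b': {S, A, B, C, D, E} → {S, A, B, C, D, E}.
Read 'b': {S, A, B, C, D, E} → {S, A, B, C, D, E}.

{S, A, B, C, D, E}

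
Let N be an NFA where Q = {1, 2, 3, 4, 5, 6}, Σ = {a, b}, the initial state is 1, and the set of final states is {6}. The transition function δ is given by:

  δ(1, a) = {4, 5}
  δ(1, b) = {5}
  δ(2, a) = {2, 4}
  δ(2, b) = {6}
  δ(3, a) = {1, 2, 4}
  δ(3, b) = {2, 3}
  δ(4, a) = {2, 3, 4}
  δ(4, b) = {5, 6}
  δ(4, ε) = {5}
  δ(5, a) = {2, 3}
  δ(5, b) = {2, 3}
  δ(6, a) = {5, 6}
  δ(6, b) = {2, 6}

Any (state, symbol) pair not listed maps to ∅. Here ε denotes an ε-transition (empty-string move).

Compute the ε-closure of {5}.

{5}

Begin with {5}.
No ε-moves leave this set, so the closure equals the set itself.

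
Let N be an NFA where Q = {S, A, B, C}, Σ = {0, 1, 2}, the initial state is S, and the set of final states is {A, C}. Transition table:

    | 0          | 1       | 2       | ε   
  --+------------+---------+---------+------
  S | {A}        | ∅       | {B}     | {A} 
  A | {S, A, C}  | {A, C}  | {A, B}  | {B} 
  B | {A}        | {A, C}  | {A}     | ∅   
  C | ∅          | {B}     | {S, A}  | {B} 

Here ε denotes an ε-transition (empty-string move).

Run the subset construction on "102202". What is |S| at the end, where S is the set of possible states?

3

Start: ε-closure({S}) = {S, A, B}.
Read '1': {S, A, B} → {A, B, C}.
Read '0': {A, B, C} → {S, A, B, C}.
Read '2': {S, A, B, C} → {S, A, B}.
Read '2': {S, A, B} → {A, B}.
Read '0': {A, B} → {S, A, B, C}.
Read '2': {S, A, B, C} → {S, A, B}.
That set has 3 states.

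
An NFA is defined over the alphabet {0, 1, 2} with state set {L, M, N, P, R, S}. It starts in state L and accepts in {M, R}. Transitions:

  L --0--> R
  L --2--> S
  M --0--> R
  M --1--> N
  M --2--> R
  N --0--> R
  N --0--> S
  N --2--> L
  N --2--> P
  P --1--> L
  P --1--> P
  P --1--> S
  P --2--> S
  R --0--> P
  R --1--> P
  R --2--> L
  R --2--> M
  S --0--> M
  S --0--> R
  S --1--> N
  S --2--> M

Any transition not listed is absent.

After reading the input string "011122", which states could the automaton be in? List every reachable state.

Start in {L}.
Read '0': L→{R}; now {R}.
Read '1': R→{P}; now {P}.
Read '1': P→{L, P, S}; now {L, P, S}.
Read '1': L→∅, P→{L, P, S}, S→{N}; now {L, N, P, S}.
Read '2': L→{S}, N→{L, P}, P→{S}, S→{M}; now {L, M, P, S}.
Read '2': L→{S}, M→{R}, P→{S}, S→{M}; now {M, R, S}.

{M, R, S}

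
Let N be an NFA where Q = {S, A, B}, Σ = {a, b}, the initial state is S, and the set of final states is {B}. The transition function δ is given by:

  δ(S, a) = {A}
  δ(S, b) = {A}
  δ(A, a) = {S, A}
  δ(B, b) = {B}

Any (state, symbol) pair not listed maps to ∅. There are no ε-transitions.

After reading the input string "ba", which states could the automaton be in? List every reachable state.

{S, A}

Start in {S}.
Read 'b': S→{A}; now {A}.
Read 'a': A→{S, A}; now {S, A}.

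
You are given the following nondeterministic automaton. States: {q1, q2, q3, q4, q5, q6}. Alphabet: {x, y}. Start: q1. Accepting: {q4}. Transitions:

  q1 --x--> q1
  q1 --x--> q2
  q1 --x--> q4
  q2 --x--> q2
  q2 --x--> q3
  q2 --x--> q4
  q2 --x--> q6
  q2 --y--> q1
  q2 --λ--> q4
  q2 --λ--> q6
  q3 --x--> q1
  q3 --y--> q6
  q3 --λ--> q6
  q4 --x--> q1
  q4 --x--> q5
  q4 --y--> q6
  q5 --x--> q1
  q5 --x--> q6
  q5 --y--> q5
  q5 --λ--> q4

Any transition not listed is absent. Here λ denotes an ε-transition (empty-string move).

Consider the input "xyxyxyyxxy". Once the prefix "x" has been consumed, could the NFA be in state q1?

Start in {q1}.
Read 'x': {q1} → {q1, q2, q4, q6}.
State q1 is in {q1, q2, q4, q6}.

Yes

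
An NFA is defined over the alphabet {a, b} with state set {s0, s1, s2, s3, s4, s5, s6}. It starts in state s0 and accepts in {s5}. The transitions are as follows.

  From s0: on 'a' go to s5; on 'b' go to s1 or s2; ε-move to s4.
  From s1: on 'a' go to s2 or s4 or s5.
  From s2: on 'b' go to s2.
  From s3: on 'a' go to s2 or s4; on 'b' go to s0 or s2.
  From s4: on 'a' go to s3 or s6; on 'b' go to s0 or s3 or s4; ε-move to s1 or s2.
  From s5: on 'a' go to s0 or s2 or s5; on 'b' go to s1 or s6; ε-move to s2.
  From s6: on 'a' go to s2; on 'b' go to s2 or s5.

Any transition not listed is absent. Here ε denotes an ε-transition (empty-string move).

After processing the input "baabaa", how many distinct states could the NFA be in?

7

Start: ε-closure({s0}) = {s0, s1, s2, s4}.
Read 'b': s0→{s1, s2}, s1→∅, s2→{s2}, s4→{s0, s3, s4}; now {s0, s1, s2, s3, s4}.
Read 'a': s0→{s5}, s1→{s2, s4, s5}, s2→∅, s3→{s2, s4}, s4→{s3, s6}; union {s2, s3, s4, s5, s6}; ε-closure = {s1, s2, s3, s4, s5, s6}.
Read 'a': s1→{s2, s4, s5}, s2→∅, s3→{s2, s4}, s4→{s3, s6}, s5→{s0, s2, s5}, s6→{s2}; union {s0, s2, s3, s4, s5, s6}; ε-closure = {s0, s1, s2, s3, s4, s5, s6}.
Read 'b': s0→{s1, s2}, s1→∅, s2→{s2}, s3→{s0, s2}, s4→{s0, s3, s4}, s5→{s1, s6}, s6→{s2, s5}; now {s0, s1, s2, s3, s4, s5, s6}.
Read 'a': s0→{s5}, s1→{s2, s4, s5}, s2→∅, s3→{s2, s4}, s4→{s3, s6}, s5→{s0, s2, s5}, s6→{s2}; union {s0, s2, s3, s4, s5, s6}; ε-closure = {s0, s1, s2, s3, s4, s5, s6}.
Read 'a': s0→{s5}, s1→{s2, s4, s5}, s2→∅, s3→{s2, s4}, s4→{s3, s6}, s5→{s0, s2, s5}, s6→{s2}; union {s0, s2, s3, s4, s5, s6}; ε-closure = {s0, s1, s2, s3, s4, s5, s6}.
That set has 7 states.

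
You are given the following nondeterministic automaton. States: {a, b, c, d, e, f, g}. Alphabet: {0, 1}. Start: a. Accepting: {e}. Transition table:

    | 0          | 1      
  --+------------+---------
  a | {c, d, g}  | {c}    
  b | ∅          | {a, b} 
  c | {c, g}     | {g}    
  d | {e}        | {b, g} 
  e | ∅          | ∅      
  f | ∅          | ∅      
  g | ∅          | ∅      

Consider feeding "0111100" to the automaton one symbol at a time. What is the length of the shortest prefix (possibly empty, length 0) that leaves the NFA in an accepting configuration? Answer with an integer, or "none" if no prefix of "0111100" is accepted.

Start in {a}.
Read '0': a→{c, d, g}; now {c, d, g}.
Read '1': c→{g}, d→{b, g}, g→∅; now {b, g}.
Read '1': b→{a, b}, g→∅; now {a, b}.
Read '1': a→{c}, b→{a, b}; now {a, b, c}.
Read '1': a→{c}, b→{a, b}, c→{g}; now {a, b, c, g}.
Read '0': a→{c, d, g}, b→∅, c→{c, g}, g→∅; now {c, d, g}.
Read '0': c→{c, g}, d→{e}, g→∅; now {c, e, g}.
None of the earlier sets intersect F, but {c, e, g} does.

7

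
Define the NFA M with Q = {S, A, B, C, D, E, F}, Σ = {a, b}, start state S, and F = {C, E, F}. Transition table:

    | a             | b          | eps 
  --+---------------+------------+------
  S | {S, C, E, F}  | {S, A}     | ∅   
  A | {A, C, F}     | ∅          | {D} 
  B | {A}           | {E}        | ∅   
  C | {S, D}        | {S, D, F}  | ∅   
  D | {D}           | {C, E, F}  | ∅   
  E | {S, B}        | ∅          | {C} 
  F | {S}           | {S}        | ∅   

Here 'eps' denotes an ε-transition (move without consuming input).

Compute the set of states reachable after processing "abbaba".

{S, A, B, C, D, E, F}

Start in {S}.
Read 'a': S→{S, C, E, F}; now {S, C, E, F}.
Read 'b': S→{S, A}, C→{S, D, F}, E→∅, F→{S}; now {S, A, D, F}.
Read 'b': S→{S, A}, A→∅, D→{C, E, F}, F→{S}; union {S, A, C, E, F}; ε-closure = {S, A, C, D, E, F}.
Read 'a': S→{S, C, E, F}, A→{A, C, F}, C→{S, D}, D→{D}, E→{S, B}, F→{S}; now {S, A, B, C, D, E, F}.
Read 'b': S→{S, A}, A→∅, B→{E}, C→{S, D, F}, D→{C, E, F}, E→∅, F→{S}; now {S, A, C, D, E, F}.
Read 'a': S→{S, C, E, F}, A→{A, C, F}, C→{S, D}, D→{D}, E→{S, B}, F→{S}; now {S, A, B, C, D, E, F}.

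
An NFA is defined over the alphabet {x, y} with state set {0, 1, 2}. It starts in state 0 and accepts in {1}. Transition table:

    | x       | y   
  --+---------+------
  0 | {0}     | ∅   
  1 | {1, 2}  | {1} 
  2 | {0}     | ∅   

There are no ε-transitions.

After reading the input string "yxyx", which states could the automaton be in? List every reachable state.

∅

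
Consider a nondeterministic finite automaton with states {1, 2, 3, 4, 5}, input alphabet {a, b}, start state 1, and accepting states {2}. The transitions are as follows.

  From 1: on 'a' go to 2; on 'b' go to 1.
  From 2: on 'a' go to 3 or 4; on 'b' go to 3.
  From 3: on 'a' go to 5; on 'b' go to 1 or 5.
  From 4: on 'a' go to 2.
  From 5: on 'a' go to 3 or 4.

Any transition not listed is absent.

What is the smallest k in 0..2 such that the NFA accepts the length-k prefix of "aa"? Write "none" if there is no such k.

1

Start in {1}.
Read 'a': {1} → {2}.
None of the earlier sets intersect F, but {2} does.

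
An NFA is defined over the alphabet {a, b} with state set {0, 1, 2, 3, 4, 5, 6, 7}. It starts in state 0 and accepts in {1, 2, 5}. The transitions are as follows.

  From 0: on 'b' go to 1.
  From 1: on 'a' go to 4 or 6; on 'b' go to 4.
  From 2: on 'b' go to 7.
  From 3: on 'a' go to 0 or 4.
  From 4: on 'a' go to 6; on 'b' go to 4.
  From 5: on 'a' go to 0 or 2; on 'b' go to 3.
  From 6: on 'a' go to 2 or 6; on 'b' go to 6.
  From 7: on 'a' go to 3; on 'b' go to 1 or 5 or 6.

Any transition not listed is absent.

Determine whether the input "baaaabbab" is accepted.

Start in {0}.
Read 'b': {0} → {1}.
Read 'a': {1} → {4, 6}.
Read 'a': {4, 6} → {2, 6}.
Read 'a': {2, 6} → {2, 6}.
Read 'a': {2, 6} → {2, 6}.
Read 'b': {2, 6} → {6, 7}.
Read 'b': {6, 7} → {1, 5, 6}.
Read 'a': {1, 5, 6} → {0, 2, 4, 6}.
Read 'b': {0, 2, 4, 6} → {1, 4, 6, 7}.
The final set {1, 4, 6, 7} contains the accepting state 1.

Yes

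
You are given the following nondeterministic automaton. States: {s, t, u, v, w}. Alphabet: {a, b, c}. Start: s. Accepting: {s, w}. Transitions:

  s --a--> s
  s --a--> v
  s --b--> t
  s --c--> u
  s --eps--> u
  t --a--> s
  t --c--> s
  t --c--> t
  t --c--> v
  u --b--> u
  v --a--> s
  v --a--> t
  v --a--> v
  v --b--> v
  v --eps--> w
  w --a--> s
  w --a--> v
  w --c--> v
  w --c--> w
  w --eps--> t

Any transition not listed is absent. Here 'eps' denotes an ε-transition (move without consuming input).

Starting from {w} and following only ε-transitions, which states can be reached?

{t, w}

Begin with {w}.
ε-move w → t; add t.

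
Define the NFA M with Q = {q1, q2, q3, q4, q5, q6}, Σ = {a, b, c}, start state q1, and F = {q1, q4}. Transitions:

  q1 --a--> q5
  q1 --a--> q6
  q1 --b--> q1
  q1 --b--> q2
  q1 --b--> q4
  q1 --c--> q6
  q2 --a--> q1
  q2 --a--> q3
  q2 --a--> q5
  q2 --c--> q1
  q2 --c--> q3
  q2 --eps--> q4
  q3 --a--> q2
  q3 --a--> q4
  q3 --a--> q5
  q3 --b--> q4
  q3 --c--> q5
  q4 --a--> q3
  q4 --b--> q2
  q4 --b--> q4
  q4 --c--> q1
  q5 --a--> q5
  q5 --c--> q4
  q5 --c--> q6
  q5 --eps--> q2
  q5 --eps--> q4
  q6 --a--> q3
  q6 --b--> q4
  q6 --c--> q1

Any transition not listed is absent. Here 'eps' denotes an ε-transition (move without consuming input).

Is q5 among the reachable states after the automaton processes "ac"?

Start in {q1}.
Read 'a': q1→{q5, q6}; union {q5, q6}; ε-closure = {q2, q4, q5, q6}.
Read 'c': q2→{q1, q3}, q4→{q1}, q5→{q4, q6}, q6→{q1}; now {q1, q3, q4, q6}.
State q5 is not in {q1, q3, q4, q6}.

No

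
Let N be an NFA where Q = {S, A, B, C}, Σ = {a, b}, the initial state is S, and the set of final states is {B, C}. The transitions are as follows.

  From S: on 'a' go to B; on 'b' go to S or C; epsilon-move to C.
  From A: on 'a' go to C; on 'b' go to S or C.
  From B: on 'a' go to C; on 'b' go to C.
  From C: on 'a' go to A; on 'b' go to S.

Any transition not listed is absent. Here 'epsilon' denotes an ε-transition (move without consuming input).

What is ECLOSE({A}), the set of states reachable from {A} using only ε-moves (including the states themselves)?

{A}

Begin with {A}.
No ε-moves leave this set, so the closure equals the set itself.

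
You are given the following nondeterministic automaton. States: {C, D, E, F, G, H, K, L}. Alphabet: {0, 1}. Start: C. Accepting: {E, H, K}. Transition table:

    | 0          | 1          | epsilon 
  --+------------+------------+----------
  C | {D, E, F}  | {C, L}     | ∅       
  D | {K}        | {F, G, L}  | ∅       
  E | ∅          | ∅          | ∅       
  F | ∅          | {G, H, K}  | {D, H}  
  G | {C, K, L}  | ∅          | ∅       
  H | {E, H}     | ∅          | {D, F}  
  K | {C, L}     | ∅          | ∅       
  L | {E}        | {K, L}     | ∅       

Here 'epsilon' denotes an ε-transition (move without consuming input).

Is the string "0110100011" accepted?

Yes

Start in {C}.
Read '0': {C} → {D, E, F, H}.
Read '1': {D, E, F, H} → {D, F, G, H, K, L}.
Read '1': {D, F, G, H, K, L} → {D, F, G, H, K, L}.
Read '0': {D, F, G, H, K, L} → {C, D, E, F, H, K, L}.
Read '1': {C, D, E, F, H, K, L} → {C, D, F, G, H, K, L}.
Read '0': {C, D, F, G, H, K, L} → {C, D, E, F, H, K, L}.
Read '0': {C, D, E, F, H, K, L} → {C, D, E, F, H, K, L}.
Read '0': {C, D, E, F, H, K, L} → {C, D, E, F, H, K, L}.
Read '1': {C, D, E, F, H, K, L} → {C, D, F, G, H, K, L}.
Read '1': {C, D, F, G, H, K, L} → {C, D, F, G, H, K, L}.
The final set {C, D, F, G, H, K, L} contains the accepting states H, K.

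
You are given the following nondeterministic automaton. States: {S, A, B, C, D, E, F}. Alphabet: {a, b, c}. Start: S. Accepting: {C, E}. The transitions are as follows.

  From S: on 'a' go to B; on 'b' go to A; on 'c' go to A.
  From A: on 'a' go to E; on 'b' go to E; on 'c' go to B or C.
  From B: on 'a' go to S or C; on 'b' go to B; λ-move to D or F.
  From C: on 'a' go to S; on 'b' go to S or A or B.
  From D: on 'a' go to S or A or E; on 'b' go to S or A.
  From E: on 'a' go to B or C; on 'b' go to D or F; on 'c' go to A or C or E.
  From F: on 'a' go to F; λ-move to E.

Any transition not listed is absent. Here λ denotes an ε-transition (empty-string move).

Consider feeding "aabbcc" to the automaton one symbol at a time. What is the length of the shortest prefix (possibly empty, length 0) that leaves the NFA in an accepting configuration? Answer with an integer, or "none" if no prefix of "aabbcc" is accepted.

Start in {S}.
Read 'a': S→{B}; union {B}; ε-closure = {B, D, E, F}.
None of the earlier sets intersect F, but {B, D, E, F} does.

1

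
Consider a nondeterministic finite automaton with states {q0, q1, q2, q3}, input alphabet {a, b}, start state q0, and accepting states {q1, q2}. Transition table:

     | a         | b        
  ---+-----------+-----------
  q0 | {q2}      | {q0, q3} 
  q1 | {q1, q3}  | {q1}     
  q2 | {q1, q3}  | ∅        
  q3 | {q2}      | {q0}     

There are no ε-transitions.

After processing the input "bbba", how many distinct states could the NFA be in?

Start in {q0}.
Read 'b': q0→{q0, q3}; now {q0, q3}.
Read 'b': q0→{q0, q3}, q3→{q0}; now {q0, q3}.
Read 'b': q0→{q0, q3}, q3→{q0}; now {q0, q3}.
Read 'a': q0→{q2}, q3→{q2}; now {q2}.
That set has 1 state.

1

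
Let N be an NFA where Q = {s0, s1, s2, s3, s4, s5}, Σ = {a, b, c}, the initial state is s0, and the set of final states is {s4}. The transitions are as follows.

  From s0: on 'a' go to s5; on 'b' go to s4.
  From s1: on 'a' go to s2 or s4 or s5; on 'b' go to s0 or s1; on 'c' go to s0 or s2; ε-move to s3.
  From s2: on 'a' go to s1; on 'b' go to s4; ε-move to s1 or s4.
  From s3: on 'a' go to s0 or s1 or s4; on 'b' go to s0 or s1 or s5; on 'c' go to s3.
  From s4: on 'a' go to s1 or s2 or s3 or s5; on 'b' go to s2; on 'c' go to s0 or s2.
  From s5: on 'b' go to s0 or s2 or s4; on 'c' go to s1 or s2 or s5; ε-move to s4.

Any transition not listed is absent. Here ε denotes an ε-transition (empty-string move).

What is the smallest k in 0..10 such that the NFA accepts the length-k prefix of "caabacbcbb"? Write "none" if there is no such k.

none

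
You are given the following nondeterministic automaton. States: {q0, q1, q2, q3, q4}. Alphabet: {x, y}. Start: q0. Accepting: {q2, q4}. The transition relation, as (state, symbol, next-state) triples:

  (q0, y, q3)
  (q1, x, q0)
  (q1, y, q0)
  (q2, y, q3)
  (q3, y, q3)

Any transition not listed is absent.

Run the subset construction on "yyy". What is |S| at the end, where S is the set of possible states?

1

Start in {q0}.
Read 'y': {q0} → {q3}.
Read 'y': {q3} → {q3}.
Read 'y': {q3} → {q3}.
That set has 1 state.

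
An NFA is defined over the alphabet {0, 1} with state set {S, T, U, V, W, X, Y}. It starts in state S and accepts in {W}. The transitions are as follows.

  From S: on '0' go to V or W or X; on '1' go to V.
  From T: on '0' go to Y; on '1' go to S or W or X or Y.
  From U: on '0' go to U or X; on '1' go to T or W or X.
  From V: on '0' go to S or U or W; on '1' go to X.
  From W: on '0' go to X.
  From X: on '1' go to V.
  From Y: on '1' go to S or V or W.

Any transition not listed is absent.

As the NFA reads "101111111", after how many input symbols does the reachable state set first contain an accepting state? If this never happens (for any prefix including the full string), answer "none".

Start in {S}.
Read '1': {S} → {V}.
Read '0': {V} → {S, U, W}.
None of the earlier sets intersect F, but {S, U, W} does.

2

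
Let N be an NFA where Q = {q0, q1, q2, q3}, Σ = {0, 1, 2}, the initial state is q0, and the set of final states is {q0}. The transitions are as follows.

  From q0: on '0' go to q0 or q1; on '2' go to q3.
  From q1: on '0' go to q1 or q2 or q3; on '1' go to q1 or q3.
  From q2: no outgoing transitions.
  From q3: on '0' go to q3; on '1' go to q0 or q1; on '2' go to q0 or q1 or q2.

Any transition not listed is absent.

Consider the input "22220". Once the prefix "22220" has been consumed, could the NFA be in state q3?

Yes

Start in {q0}.
Read '2': {q0} → {q3}.
Read '2': {q3} → {q0, q1, q2}.
Read '2': {q0, q1, q2} → {q3}.
Read '2': {q3} → {q0, q1, q2}.
Read '0': {q0, q1, q2} → {q0, q1, q2, q3}.
State q3 is in {q0, q1, q2, q3}.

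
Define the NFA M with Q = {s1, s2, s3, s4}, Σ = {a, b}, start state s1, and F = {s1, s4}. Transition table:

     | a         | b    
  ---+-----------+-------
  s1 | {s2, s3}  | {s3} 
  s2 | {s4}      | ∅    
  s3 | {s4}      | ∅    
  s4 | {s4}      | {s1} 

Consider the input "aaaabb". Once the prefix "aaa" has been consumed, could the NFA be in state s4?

Start in {s1}.
Read 'a': {s1} → {s2, s3}.
Read 'a': {s2, s3} → {s4}.
Read 'a': {s4} → {s4}.
State s4 is in {s4}.

Yes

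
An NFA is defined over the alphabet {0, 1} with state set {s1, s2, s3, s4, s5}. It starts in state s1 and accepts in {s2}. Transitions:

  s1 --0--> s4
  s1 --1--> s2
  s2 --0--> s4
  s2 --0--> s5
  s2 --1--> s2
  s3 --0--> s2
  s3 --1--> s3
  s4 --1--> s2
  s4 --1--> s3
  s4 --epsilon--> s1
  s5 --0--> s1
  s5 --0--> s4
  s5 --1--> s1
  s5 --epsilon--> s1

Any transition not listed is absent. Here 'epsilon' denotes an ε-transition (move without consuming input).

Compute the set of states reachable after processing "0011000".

{s1, s4}

Start in {s1}.
Read '0': {s1} → {s1, s4}.
Read '0': {s1, s4} → {s1, s4}.
Read '1': {s1, s4} → {s2, s3}.
Read '1': {s2, s3} → {s2, s3}.
Read '0': {s2, s3} → {s1, s2, s4, s5}.
Read '0': {s1, s2, s4, s5} → {s1, s4, s5}.
Read '0': {s1, s4, s5} → {s1, s4}.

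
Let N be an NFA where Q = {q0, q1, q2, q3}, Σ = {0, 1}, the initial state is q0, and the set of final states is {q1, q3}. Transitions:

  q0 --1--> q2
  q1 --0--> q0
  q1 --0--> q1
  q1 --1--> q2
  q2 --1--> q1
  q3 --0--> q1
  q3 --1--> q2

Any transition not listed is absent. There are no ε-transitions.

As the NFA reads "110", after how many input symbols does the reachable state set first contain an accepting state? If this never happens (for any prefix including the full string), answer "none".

2

Start in {q0}.
Read '1': {q0} → {q2}.
Read '1': {q2} → {q1}.
None of the earlier sets intersect F, but {q1} does.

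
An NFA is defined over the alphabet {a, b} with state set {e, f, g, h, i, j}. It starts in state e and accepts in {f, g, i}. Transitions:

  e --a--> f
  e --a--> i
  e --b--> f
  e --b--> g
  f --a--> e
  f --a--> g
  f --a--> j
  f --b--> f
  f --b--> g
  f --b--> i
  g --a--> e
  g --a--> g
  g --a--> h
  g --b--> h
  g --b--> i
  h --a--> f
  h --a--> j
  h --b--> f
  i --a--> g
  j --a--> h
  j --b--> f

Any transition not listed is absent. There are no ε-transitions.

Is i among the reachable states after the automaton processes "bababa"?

Start in {e}.
Read 'b': e→{f, g}; now {f, g}.
Read 'a': f→{e, g, j}, g→{e, g, h}; now {e, g, h, j}.
Read 'b': e→{f, g}, g→{h, i}, h→{f}, j→{f}; now {f, g, h, i}.
Read 'a': f→{e, g, j}, g→{e, g, h}, h→{f, j}, i→{g}; now {e, f, g, h, j}.
Read 'b': e→{f, g}, f→{f, g, i}, g→{h, i}, h→{f}, j→{f}; now {f, g, h, i}.
Read 'a': f→{e, g, j}, g→{e, g, h}, h→{f, j}, i→{g}; now {e, f, g, h, j}.
State i is not in {e, f, g, h, j}.

No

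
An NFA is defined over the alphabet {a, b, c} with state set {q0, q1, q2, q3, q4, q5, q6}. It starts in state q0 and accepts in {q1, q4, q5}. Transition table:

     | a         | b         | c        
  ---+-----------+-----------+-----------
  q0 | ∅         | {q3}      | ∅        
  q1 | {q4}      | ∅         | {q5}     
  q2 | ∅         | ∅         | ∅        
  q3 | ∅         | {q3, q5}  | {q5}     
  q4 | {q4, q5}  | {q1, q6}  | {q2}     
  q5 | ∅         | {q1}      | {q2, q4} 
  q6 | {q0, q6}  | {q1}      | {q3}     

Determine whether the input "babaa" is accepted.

Start in {q0}.
Read 'b': {q0} → {q3}.
Read 'a': {q3} → ∅.
The set is empty and remains empty for the remaining 3 symbols.
The final set ∅ contains no accepting state.

No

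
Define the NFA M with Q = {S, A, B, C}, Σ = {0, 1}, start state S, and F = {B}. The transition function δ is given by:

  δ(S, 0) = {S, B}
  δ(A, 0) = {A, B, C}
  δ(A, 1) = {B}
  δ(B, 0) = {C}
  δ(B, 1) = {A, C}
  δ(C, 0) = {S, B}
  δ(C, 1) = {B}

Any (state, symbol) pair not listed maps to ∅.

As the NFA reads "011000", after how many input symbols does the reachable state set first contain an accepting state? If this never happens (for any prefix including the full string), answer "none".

1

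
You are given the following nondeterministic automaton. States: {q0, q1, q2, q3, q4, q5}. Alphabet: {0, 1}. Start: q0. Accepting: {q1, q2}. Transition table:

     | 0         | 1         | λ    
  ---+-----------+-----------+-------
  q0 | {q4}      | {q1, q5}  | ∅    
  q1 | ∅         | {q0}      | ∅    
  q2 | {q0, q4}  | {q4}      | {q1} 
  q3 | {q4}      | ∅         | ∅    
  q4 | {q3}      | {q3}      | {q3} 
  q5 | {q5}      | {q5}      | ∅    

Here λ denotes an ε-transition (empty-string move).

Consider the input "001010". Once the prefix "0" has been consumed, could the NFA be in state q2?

Start in {q0}.
Read '0': q0→{q4}; union {q4}; ε-closure = {q3, q4}.
State q2 is not in {q3, q4}.

No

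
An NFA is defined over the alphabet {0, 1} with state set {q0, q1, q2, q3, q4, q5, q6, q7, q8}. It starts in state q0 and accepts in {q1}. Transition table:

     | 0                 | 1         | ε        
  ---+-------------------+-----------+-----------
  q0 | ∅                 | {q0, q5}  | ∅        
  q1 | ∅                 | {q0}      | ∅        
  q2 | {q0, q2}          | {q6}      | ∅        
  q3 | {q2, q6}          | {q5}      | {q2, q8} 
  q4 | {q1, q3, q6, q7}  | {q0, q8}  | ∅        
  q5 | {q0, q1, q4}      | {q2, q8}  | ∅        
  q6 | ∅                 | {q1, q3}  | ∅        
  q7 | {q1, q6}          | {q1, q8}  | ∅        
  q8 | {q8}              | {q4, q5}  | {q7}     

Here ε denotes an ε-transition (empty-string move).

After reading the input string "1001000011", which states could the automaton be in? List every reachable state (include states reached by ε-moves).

Start in {q0}.
Read '1': {q0} → {q0, q5}.
Read '0': {q0, q5} → {q0, q1, q4}.
Read '0': {q0, q1, q4} → {q1, q2, q3, q6, q7, q8}.
Read '1': {q1, q2, q3, q6, q7, q8} → {q0, q1, q2, q3, q4, q5, q6, q7, q8}.
Read '0': {q0, q1, q2, q3, q4, q5, q6, q7, q8} → {q0, q1, q2, q3, q4, q6, q7, q8}.
Read '0': {q0, q1, q2, q3, q4, q6, q7, q8} → {q0, q1, q2, q3, q6, q7, q8}.
Read '0': {q0, q1, q2, q3, q6, q7, q8} → {q0, q1, q2, q6, q7, q8}.
Read '0': {q0, q1, q2, q6, q7, q8} → {q0, q1, q2, q6, q7, q8}.
Read '1': {q0, q1, q2, q6, q7, q8} → {q0, q1, q2, q3, q4, q5, q6, q7, q8}.
Read '1': {q0, q1, q2, q3, q4, q5, q6, q7, q8} → {q0, q1, q2, q3, q4, q5, q6, q7, q8}.

{q0, q1, q2, q3, q4, q5, q6, q7, q8}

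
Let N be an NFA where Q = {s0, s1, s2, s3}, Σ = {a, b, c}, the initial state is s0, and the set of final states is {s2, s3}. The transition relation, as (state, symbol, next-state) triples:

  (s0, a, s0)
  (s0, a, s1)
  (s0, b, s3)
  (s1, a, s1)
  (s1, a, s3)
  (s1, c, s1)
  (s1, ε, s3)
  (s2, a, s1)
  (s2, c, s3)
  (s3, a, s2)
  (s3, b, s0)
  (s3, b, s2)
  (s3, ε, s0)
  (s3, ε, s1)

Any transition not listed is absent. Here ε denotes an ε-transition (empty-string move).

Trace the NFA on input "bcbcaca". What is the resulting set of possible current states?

{s0, s1, s2, s3}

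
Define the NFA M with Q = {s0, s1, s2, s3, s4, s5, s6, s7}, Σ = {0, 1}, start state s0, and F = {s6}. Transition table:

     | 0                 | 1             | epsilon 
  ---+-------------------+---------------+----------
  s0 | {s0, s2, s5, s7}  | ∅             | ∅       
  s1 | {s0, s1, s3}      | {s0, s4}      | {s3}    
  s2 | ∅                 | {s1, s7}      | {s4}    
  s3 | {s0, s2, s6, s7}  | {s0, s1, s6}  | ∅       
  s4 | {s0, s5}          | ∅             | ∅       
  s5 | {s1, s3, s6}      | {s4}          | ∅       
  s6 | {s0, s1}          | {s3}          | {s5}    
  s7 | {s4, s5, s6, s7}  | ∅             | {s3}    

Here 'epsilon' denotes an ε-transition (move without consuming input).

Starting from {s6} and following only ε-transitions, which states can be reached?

Begin with {s6}.
ε-move s6 → s5; add s5.

{s5, s6}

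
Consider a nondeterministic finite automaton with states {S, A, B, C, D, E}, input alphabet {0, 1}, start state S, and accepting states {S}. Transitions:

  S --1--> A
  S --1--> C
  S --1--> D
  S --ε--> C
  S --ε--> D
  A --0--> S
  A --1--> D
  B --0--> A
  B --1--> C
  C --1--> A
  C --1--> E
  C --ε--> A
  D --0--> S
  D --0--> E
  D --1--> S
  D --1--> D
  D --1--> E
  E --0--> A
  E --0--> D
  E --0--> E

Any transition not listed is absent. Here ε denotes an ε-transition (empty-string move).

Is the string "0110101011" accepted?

Yes

Start: ε-closure({S}) = {S, A, C, D}.
Read '0': S→∅, A→{S}, C→∅, D→{S, E}; union {S, E}; ε-closure = {S, A, C, D, E}.
Read '1': S→{A, C, D}, A→{D}, C→{A, E}, D→{S, D, E}, E→∅; now {S, A, C, D, E}.
Read '1': S→{A, C, D}, A→{D}, C→{A, E}, D→{S, D, E}, E→∅; now {S, A, C, D, E}.
Read '0': S→∅, A→{S}, C→∅, D→{S, E}, E→{A, D, E}; union {S, A, D, E}; ε-closure = {S, A, C, D, E}.
Read '1': S→{A, C, D}, A→{D}, C→{A, E}, D→{S, D, E}, E→∅; now {S, A, C, D, E}.
Read '0': S→∅, A→{S}, C→∅, D→{S, E}, E→{A, D, E}; union {S, A, D, E}; ε-closure = {S, A, C, D, E}.
Read '1': S→{A, C, D}, A→{D}, C→{A, E}, D→{S, D, E}, E→∅; now {S, A, C, D, E}.
Read '0': S→∅, A→{S}, C→∅, D→{S, E}, E→{A, D, E}; union {S, A, D, E}; ε-closure = {S, A, C, D, E}.
Read '1': S→{A, C, D}, A→{D}, C→{A, E}, D→{S, D, E}, E→∅; now {S, A, C, D, E}.
Read '1': S→{A, C, D}, A→{D}, C→{A, E}, D→{S, D, E}, E→∅; now {S, A, C, D, E}.
The final set {S, A, C, D, E} contains the accepting state S.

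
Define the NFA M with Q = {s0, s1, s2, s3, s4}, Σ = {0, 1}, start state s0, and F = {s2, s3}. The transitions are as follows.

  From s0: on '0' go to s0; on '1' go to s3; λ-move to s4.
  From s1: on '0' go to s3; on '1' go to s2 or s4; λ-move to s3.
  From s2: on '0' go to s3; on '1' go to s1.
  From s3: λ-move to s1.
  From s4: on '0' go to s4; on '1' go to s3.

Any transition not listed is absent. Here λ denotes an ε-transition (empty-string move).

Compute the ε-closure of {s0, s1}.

Begin with {s0, s1}.
ε-move s1 → s3; add s3.
ε-move s0 → s4; add s4.

{s0, s1, s3, s4}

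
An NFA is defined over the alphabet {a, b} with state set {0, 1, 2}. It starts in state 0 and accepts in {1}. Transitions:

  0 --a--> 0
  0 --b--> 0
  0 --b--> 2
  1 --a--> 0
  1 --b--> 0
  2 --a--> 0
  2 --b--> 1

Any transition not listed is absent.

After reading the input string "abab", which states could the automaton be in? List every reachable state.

{0, 2}

Start in {0}.
Read 'a': {0} → {0}.
Read 'b': {0} → {0, 2}.
Read 'a': {0, 2} → {0}.
Read 'b': {0} → {0, 2}.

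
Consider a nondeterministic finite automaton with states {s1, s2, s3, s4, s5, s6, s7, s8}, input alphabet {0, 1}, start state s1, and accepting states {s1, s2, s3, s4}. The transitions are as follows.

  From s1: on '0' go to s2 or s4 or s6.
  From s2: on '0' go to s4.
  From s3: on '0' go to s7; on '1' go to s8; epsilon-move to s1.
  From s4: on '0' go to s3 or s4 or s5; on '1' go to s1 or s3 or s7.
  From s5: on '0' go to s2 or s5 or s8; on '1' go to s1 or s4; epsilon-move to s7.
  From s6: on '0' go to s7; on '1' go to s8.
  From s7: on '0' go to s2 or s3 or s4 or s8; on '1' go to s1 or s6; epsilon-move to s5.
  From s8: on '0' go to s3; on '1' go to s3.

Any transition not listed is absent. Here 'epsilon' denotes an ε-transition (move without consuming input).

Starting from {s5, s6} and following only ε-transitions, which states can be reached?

{s5, s6, s7}

Begin with {s5, s6}.
ε-move s5 → s7; add s7.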